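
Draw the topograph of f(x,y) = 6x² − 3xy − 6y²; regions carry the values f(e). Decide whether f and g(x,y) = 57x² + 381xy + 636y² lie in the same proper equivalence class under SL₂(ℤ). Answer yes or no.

D₁ = 153, D₂ = 153
river cycle of f (length 6): (-6, 3, 6), (6, 9, -3), (-3, 9, 6), (6, 3, -6), (-6, 9, 3), (3, 9, -6)
river cycle of g (length 6): (6, 9, -3), (-3, 9, 6), (6, 3, -6), (-6, 9, 3), (3, 9, -6), (-6, 3, 6)
cycles coincide ⇒ equivalent

yes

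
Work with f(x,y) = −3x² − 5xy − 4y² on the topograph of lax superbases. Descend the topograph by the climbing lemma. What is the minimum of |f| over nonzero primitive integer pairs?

translate: b→-1 (≡5 mod 6), so (3,5,4)→(3,-1,2)
flip: (3,-1,2)→(2,1,3)
reduced (well bottom): (2,1,3) with a≤c, −a<b≤a
well minimum |f| = |-2| = 2 (negative-definite)

2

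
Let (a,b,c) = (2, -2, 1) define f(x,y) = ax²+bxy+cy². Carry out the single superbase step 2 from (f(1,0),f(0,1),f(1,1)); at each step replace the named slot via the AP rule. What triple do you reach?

start (2,1,1) = (f(1,0),f(0,1),f(1,1))
replace slot 2: 2·(2+1) − 1 = 5 → (2,5,1)

2,5,1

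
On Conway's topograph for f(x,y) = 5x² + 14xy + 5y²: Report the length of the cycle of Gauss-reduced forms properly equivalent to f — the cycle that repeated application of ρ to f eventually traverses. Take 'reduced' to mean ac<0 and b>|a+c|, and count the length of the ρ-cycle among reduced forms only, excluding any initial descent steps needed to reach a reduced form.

D = 96, ⌊√D⌋ = 9
descent: ρ → (5,6,-3)  [lands on river]
river: ρ → (-3,6,5)
river: ρ → (5,4,-4)
river: ρ → (-4,4,5)
ρ-cycle length = 4 (tail of 1 descent step not counted)

4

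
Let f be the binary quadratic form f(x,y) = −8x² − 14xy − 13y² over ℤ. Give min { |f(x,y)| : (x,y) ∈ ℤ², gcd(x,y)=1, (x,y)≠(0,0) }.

translate: b→-2 (≡14 mod 16), so (8,14,13)→(8,-2,7)
flip: (8,-2,7)→(7,2,8)
reduced (well bottom): (7,2,8) with a≤c, −a<b≤a
well minimum |f| = |-7| = 7 (negative-definite)

7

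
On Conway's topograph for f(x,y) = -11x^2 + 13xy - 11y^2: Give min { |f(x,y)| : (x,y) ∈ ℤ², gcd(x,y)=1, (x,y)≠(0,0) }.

translate: b→9 (≡-13 mod 22), so (11,-13,11)→(11,9,9)
flip: (11,9,9)→(9,-9,11)
translate: b→9 (≡-9 mod 18), so (9,-9,11)→(9,9,11)
reduced (well bottom): (9,9,11) with a≤c, −a<b≤a
well minimum |f| = |-9| = 9 (negative-definite)

9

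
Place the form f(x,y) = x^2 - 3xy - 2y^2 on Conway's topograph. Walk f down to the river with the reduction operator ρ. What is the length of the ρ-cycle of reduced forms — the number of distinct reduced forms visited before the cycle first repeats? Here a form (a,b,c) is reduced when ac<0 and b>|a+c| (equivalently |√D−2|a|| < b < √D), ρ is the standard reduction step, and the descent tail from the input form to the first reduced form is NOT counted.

D = 17, ⌊√D⌋ = 4
descent: ρ → (-2,3,1)  [lands on river]
river: ρ → (1,3,-2)
river: ρ → (-2,1,2)
river: ρ → (2,3,-1)
river: ρ → (-1,3,2)
river: ρ → (2,1,-2)
ρ-cycle length = 6 (tail of 1 descent step not counted)

6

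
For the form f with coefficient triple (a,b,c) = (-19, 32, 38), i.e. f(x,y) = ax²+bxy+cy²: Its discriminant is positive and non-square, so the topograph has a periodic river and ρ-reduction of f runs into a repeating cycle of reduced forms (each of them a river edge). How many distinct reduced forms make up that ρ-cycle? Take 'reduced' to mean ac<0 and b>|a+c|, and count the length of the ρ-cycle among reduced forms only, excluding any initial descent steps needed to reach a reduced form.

D = 3912, ⌊√D⌋ = 62
river: ρ → (38,44,-13)
river: ρ → (-13,60,6)
river: ρ → (6,60,-13)
river: ρ → (-13,44,38)
river: ρ → (38,32,-19)
river: ρ → (-19,44,26)
river: ρ → (26,60,-3)
river: ρ → (-3,60,26)
river: ρ → (26,44,-19)
river: ρ → (-19,32,38)
ρ-cycle length = 10 (tail of 0 descent steps not counted)

10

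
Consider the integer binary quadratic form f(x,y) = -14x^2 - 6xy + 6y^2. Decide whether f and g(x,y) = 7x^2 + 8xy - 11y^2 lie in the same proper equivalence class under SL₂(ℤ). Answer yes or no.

D₁ = 372, D₂ = 372
river cycle of f (length 2): (6, 18, -2), (-2, 18, 6)
river cycle of g (length 10): (-11, 14, 4), (4, 18, -3), (-3, 18, 4), (4, 14, -11), (-11, 8, 7), (7, 6, -12), (-12, 18, 1), (1, 18, -12), (-12, 6, 7), (7, 8, -11)
cycles differ ⇒ inequivalent

no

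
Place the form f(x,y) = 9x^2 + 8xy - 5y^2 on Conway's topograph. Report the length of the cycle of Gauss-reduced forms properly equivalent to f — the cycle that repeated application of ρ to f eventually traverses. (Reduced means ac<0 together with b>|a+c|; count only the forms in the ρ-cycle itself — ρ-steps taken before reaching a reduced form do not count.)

D = 244, ⌊√D⌋ = 15
river: ρ → (-5,12,5)
river: ρ → (5,8,-9)
river: ρ → (-9,10,4)
river: ρ → (4,14,-3)
river: ρ → (-3,10,12)
river: ρ → (12,14,-1)
river: ρ → (-1,14,12)
river: ρ → (12,10,-3)
river: ρ → (-3,14,4)
river: ρ → (4,10,-9)
river: ρ → (-9,8,5)
river: ρ → (5,12,-5)
river: ρ → (-5,8,9)
river: ρ → (9,10,-4)
river: ρ → (-4,14,3)
river: ρ → (3,10,-12)
river: ρ → (-12,14,1)
river: ρ → (1,14,-12)
river: ρ → (-12,10,3)
river: ρ → (3,14,-4)
river: ρ → (-4,10,9)
river: ρ → (9,8,-5)
ρ-cycle length = 22 (tail of 0 descent steps not counted)

22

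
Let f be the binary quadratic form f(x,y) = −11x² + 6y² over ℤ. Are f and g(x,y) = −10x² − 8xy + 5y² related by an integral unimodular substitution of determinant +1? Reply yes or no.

D₁ = 264, D₂ = 264
river cycle of f (length 6): (6, 12, -5), (-5, 8, 10), (10, 12, -3), (-3, 12, 10), (10, 8, -5), (-5, 12, 6)
river cycle of g (length 6): (5, 8, -10), (-10, 12, 3), (3, 12, -10), (-10, 8, 5), (5, 12, -6), (-6, 12, 5)
cycles differ ⇒ inequivalent

no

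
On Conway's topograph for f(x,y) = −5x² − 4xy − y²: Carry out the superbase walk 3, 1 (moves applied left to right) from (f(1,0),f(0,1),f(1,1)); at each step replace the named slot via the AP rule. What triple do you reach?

start (-5,-1,-10) = (f(1,0),f(0,1),f(1,1))
replace slot 3: 2·((-5)+(-1)) − (-10) = -2 → (-5,-1,-2)
replace slot 1: 2·((-1)+(-2)) − (-5) = -1 → (-1,-1,-2)

-1,-1,-2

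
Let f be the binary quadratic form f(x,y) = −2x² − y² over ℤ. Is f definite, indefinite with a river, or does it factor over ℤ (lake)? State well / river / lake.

D = b²−4ac = 0² − 4·(-2)·(-1) = -8
D < 0 ⇒ definite ⇒ every region one sign ⇒ single well

well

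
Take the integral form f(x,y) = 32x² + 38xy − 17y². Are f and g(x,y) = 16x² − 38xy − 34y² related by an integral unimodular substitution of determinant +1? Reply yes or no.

D₁ = 3620, D₂ = 3620
river cycle of f (length 8): (-17, 30, 40), (40, 50, -7), (-7, 48, 47), (47, 46, -8), (-8, 50, 35), (35, 20, -23), (-23, 26, 32), (32, 38, -17)
river cycle of g (length 6): (-34, 38, 16), (16, 58, -4), (-4, 54, 44), (44, 34, -14), (-14, 50, 20), (20, 30, -34)
cycles differ ⇒ inequivalent

no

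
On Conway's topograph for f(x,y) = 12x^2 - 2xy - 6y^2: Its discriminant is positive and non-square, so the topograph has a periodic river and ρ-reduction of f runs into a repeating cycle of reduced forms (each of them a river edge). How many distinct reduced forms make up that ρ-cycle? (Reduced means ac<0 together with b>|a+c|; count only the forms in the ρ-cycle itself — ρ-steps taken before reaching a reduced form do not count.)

D = 292, ⌊√D⌋ = 17
descent: ρ → (-6,14,4)  [lands on river]
river: ρ → (4,10,-12)
river: ρ → (-12,14,2)
river: ρ → (2,14,-12)
river: ρ → (-12,10,4)
river: ρ → (4,14,-6)
river: ρ → (-6,10,8)
river: ρ → (8,6,-8)
river: ρ → (-8,10,6)
river: ρ → (6,14,-4)
river: ρ → (-4,10,12)
river: ρ → (12,14,-2)
river: ρ → (-2,14,12)
river: ρ → (12,10,-4)
river: ρ → (-4,14,6)
river: ρ → (6,10,-8)
river: ρ → (-8,6,8)
river: ρ → (8,10,-6)
ρ-cycle length = 18 (tail of 1 descent step not counted)

18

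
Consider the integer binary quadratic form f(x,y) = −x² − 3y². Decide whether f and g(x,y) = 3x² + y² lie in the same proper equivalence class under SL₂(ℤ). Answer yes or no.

D₁ = -12, D₂ = -12
f is negative-definite; reduce −f:
−f: reduced (well bottom): (1,0,3) with a≤c, −a<b≤a
flip sign back: reduced form of f is (-1,0,-3)
g: flip: (3,0,1)→(1,0,3)
g: reduced (well bottom): (1,0,3) with a≤c, −a<b≤a
reduced forms (-1, 0, -3) vs (1, 0, 3) ⇒ inequivalent

no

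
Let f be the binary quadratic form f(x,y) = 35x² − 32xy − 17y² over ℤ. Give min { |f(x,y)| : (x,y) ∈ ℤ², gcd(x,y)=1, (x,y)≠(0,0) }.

descent: ρ → (-17,32,35)  [lands on river]
river: ρ → (35,38,-14)
river: ρ → (-14,46,23)
river: ρ → (23,46,-14)
river: ρ → (-14,38,35)
river: ρ → (35,32,-17)
river: ρ → (-17,36,31)
river: ρ → (31,26,-22)
river: ρ → (-22,18,35)
river: ρ → (35,52,-5)
river: ρ → (-5,58,2)
river: ρ → (2,58,-5)
river: ρ → (-5,52,35)
river: ρ → (35,18,-22)
river: ρ → (-22,26,31)
river: ρ → (31,36,-17)
closes: descent 1, river 16
min |a| on river = 2

2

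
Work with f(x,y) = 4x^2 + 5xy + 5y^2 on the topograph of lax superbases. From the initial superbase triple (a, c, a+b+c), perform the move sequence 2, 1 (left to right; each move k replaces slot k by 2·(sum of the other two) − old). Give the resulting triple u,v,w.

start (4,5,14) = (f(1,0),f(0,1),f(1,1))
replace slot 2: 2·(4+14) − 5 = 31 → (4,31,14)
replace slot 1: 2·(31+14) − 4 = 86 → (86,31,14)

86,31,14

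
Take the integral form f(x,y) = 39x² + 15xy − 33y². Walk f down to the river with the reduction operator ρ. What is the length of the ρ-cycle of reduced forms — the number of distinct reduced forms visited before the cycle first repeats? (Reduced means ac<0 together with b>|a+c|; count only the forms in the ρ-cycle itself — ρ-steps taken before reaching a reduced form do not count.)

D = 5373, ⌊√D⌋ = 73
river: ρ → (-33,51,21)
river: ρ → (21,33,-51)
river: ρ → (-51,69,3)
river: ρ → (3,69,-51)
river: ρ → (-51,33,21)
river: ρ → (21,51,-33)
river: ρ → (-33,15,39)
river: ρ → (39,63,-9)
river: ρ → (-9,63,39)
river: ρ → (39,15,-33)
ρ-cycle length = 10 (tail of 0 descent steps not counted)

10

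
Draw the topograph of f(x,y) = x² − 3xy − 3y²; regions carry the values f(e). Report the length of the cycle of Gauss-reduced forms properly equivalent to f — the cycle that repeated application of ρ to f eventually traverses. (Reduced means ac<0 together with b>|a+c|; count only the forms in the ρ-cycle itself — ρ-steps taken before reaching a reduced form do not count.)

D = 21, ⌊√D⌋ = 4
descent: ρ → (-3,3,1)  [lands on river]
river: ρ → (1,3,-3)
ρ-cycle length = 2 (tail of 1 descent step not counted)

2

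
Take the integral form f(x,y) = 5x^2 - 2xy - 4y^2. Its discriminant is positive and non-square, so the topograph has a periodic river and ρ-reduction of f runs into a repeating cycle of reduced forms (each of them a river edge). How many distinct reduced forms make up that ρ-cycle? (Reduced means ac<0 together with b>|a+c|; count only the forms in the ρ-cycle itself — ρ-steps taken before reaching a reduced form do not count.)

D = 84, ⌊√D⌋ = 9
descent: ρ → (-4,2,5)  [lands on river]
river: ρ → (5,8,-1)
river: ρ → (-1,8,5)
river: ρ → (5,2,-4)
river: ρ → (-4,6,3)
river: ρ → (3,6,-4)
ρ-cycle length = 6 (tail of 1 descent step not counted)

6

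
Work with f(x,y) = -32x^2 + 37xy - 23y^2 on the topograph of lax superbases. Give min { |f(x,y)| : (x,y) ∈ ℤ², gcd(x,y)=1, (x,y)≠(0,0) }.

translate: b→27 (≡-37 mod 64), so (32,-37,23)→(32,27,18)
flip: (32,27,18)→(18,-27,32)
translate: b→9 (≡-27 mod 36), so (18,-27,32)→(18,9,23)
reduced (well bottom): (18,9,23) with a≤c, −a<b≤a
well minimum |f| = |-18| = 18 (negative-definite)

18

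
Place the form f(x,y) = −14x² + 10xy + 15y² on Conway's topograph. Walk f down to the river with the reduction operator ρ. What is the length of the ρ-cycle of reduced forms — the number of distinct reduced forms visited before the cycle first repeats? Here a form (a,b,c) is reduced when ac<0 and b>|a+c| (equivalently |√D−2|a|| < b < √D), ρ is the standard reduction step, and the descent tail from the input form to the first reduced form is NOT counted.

D = 940, ⌊√D⌋ = 30
river: ρ → (15,20,-9)
river: ρ → (-9,16,19)
river: ρ → (19,22,-6)
river: ρ → (-6,26,11)
river: ρ → (11,18,-14)
river: ρ → (-14,10,15)
ρ-cycle length = 6 (tail of 0 descent steps not counted)

6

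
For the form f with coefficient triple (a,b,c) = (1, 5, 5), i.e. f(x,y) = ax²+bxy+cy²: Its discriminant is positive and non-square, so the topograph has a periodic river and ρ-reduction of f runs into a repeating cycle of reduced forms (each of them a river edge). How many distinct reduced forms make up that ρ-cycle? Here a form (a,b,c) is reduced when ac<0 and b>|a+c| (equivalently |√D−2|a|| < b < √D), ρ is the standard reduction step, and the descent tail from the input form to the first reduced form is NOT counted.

D = 5, ⌊√D⌋ = 2
descent: ρ → (5,5,1)
descent: ρ → (1,1,-1)  [lands on river]
river: ρ → (-1,1,1)
ρ-cycle length = 2 (tail of 2 descent steps not counted)

2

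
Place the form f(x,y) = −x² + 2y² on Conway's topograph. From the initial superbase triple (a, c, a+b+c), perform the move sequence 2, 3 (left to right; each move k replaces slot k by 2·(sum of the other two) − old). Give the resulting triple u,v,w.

start (-1,2,1) = (f(1,0),f(0,1),f(1,1))
replace slot 2: 2·((-1)+1) − 2 = -2 → (-1,-2,1)
replace slot 3: 2·((-1)+(-2)) − 1 = -7 → (-1,-2,-7)

-1,-2,-7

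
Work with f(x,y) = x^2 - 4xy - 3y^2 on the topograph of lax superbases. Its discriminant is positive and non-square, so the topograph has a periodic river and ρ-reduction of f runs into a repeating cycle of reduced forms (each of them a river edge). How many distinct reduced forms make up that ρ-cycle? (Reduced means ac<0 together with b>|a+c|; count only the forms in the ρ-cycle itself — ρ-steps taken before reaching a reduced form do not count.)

D = 28, ⌊√D⌋ = 5
descent: ρ → (-3,4,1)  [lands on river]
river: ρ → (1,4,-3)
river: ρ → (-3,2,2)
river: ρ → (2,2,-3)
ρ-cycle length = 4 (tail of 1 descent step not counted)

4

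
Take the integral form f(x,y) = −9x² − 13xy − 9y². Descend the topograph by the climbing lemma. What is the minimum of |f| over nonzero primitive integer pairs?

translate: b→-5 (≡13 mod 18), so (9,13,9)→(9,-5,5)
flip: (9,-5,5)→(5,5,9)
reduced (well bottom): (5,5,9) with a≤c, −a<b≤a
well minimum |f| = |-5| = 5 (negative-definite)

5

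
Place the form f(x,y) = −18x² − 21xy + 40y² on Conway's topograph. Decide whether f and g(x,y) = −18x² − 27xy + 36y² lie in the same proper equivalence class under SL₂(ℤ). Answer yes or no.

D₁ = 3321, D₂ = 3321
river cycle of f (length 42): (-18, 51, 10), (10, 49, -23), (-23, 43, 16), (16, 53, -8), (-8, 43, 46), (46, 49, -5), (-5, 51, 36), (36, 21, -20), (-20, 19, 37), (37, 55, -2), … (32 more)
river cycle of g (length 10): (36, 27, -18), (-18, 45, 18), (18, 27, -36), (-36, 45, 9), (9, 45, -36), (-36, 27, 18), (18, 45, -18), (-18, 27, 36), (36, 45, -9), (-9, 45, 36)
cycles differ ⇒ inequivalent

no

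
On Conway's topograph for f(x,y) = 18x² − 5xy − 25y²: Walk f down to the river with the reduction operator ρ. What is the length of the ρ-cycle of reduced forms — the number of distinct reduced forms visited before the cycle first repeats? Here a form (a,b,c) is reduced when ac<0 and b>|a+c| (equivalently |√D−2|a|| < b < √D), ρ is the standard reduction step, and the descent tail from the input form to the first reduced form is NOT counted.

D = 1825, ⌊√D⌋ = 42
descent: ρ → (-25,5,18)
descent: ρ → (18,31,-12)  [lands on river]
river: ρ → (-12,41,3)
river: ρ → (3,37,-38)
river: ρ → (-38,39,2)
river: ρ → (2,41,-18)
river: ρ → (-18,31,12)
river: ρ → (12,41,-3)
river: ρ → (-3,37,38)
river: ρ → (38,39,-2)
river: ρ → (-2,41,18)
ρ-cycle length = 10 (tail of 2 descent steps not counted)

10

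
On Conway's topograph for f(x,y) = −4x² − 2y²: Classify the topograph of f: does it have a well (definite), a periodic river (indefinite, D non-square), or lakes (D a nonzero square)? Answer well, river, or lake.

D = b²−4ac = 0² − 4·(-4)·(-2) = -32
D < 0 ⇒ definite ⇒ every region one sign ⇒ single well

well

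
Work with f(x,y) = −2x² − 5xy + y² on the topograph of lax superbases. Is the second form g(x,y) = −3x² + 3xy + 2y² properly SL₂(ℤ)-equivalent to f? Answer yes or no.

D₁ = 33, D₂ = 33
river cycle of f (length 4): (1, 5, -2), (-2, 3, 3), (3, 3, -2), (-2, 5, 1)
river cycle of g (length 4): (2, 5, -1), (-1, 5, 2), (2, 3, -3), (-3, 3, 2)
cycles differ ⇒ inequivalent

no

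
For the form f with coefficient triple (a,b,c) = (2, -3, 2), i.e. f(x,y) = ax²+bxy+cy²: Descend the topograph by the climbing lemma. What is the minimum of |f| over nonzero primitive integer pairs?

translate: b→1 (≡-3 mod 4), so (2,-3,2)→(2,1,1)
flip: (2,1,1)→(1,-1,2)
translate: b→1 (≡-1 mod 2), so (1,-1,2)→(1,1,2)
reduced (well bottom): (1,1,2) with a≤c, −a<b≤a
well minimum = a = 1

1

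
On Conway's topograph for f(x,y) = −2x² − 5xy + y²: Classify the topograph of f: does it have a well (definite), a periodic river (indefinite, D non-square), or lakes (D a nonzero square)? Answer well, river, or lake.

D = b²−4ac = (-5)² − 4·(-2)·1 = 33
D > 0 non-square ⇒ indefinite ⇒ periodic river

river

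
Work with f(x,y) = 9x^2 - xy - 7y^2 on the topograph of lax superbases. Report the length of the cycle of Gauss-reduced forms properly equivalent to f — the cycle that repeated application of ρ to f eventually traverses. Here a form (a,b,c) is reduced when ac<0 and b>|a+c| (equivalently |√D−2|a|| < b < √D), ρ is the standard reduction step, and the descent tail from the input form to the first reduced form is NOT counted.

D = 253, ⌊√D⌋ = 15
descent: ρ → (-7,15,1)  [lands on river]
river: ρ → (1,15,-7)
river: ρ → (-7,13,3)
river: ρ → (3,11,-11)
river: ρ → (-11,11,3)
river: ρ → (3,13,-7)
ρ-cycle length = 6 (tail of 1 descent step not counted)

6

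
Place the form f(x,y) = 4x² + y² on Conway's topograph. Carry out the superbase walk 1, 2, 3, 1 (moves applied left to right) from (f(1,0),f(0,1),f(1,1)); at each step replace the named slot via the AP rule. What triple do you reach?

start (4,1,5) = (f(1,0),f(0,1),f(1,1))
replace slot 1: 2·(1+5) − 4 = 8 → (8,1,5)
replace slot 2: 2·(8+5) − 1 = 25 → (8,25,5)
replace slot 3: 2·(8+25) − 5 = 61 → (8,25,61)
replace slot 1: 2·(25+61) − 8 = 164 → (164,25,61)

164,25,61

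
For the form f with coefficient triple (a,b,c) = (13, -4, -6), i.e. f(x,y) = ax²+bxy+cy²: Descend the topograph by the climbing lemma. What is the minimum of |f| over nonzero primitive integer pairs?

descent: ρ → (-6,16,3)  [lands on river]
river: ρ → (3,14,-11)
river: ρ → (-11,8,6)
river: ρ → (6,16,-3)
river: ρ → (-3,14,11)
river: ρ → (11,8,-6)
closes: descent 1, river 6
min |a| on river = 3

3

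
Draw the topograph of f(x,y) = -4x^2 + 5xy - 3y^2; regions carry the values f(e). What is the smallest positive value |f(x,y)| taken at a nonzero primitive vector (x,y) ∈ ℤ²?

translate: b→3 (≡-5 mod 8), so (4,-5,3)→(4,3,2)
flip: (4,3,2)→(2,-3,4)
translate: b→1 (≡-3 mod 4), so (2,-3,4)→(2,1,3)
reduced (well bottom): (2,1,3) with a≤c, −a<b≤a
well minimum |f| = |-2| = 2 (negative-definite)

2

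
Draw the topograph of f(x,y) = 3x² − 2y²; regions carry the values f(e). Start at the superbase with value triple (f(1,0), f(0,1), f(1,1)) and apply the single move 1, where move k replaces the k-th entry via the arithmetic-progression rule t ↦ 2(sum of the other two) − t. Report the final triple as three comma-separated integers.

start (3,-2,1) = (f(1,0),f(0,1),f(1,1))
replace slot 1: 2·((-2)+1) − 3 = -5 → (-5,-2,1)

-5,-2,1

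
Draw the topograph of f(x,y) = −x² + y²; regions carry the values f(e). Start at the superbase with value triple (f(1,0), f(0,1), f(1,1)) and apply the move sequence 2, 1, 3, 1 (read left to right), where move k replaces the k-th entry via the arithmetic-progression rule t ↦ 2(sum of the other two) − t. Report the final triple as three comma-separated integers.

start (-1,1,0) = (f(1,0),f(0,1),f(1,1))
replace slot 2: 2·((-1)+0) − 1 = -3 → (-1,-3,0)
replace slot 1: 2·((-3)+0) − (-1) = -5 → (-5,-3,0)
replace slot 3: 2·((-5)+(-3)) − 0 = -16 → (-5,-3,-16)
replace slot 1: 2·((-3)+(-16)) − (-5) = -33 → (-33,-3,-16)

-33,-3,-16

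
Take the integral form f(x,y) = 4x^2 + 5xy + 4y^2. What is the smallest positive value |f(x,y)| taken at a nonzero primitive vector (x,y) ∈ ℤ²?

translate: b→-3 (≡5 mod 8), so (4,5,4)→(4,-3,3)
flip: (4,-3,3)→(3,3,4)
reduced (well bottom): (3,3,4) with a≤c, −a<b≤a
well minimum = a = 3

3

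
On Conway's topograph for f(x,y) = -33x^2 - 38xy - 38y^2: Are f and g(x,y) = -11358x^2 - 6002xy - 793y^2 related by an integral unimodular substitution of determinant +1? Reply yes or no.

D₁ = -3572, D₂ = -3572
f is negative-definite; reduce −f:
−f: translate: b→-28 (≡38 mod 66), so (33,38,38)→(33,-28,33)
−f: flip: (33,-28,33)→(33,28,33)
−f: reduced (well bottom): (33,28,33) with a≤c, −a<b≤a
flip sign back: reduced form of f is (-33,-28,-33)
g is negative-definite; reduce −g:
−g: flip: (11358,6002,793)→(793,-6002,11358)
−g: translate: b→342 (≡-6002 mod 1586), so (793,-6002,11358)→(793,342,38)
−g: flip: (793,342,38)→(38,-342,793)
−g: translate: b→38 (≡-342 mod 76), so (38,-342,793)→(38,38,33)
−g: flip: (38,38,33)→(33,-38,38)
−g: translate: b→28 (≡-38 mod 66), so (33,-38,38)→(33,28,33)
−g: reduced (well bottom): (33,28,33) with a≤c, −a<b≤a
flip sign back: reduced form of g is (-33,-28,-33)
reduced forms (-33, -28, -33) vs (-33, -28, -33) ⇒ equivalent

yes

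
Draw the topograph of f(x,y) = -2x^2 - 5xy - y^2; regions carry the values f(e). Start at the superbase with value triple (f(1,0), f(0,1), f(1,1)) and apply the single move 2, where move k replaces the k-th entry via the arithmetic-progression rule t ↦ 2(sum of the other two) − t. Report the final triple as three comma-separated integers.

start (-2,-1,-8) = (f(1,0),f(0,1),f(1,1))
replace slot 2: 2·((-2)+(-8)) − (-1) = -19 → (-2,-19,-8)

-2,-19,-8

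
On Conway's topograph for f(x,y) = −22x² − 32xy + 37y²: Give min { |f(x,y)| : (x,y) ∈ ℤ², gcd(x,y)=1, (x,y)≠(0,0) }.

descent: ρ → (37,32,-22)  [lands on river]
river: ρ → (-22,56,13)
river: ρ → (13,48,-38)
river: ρ → (-38,28,23)
river: ρ → (23,64,-2)
river: ρ → (-2,64,23)
river: ρ → (23,28,-38)
river: ρ → (-38,48,13)
river: ρ → (13,56,-22)
river: ρ → (-22,32,37)
river: ρ → (37,42,-17)
river: ρ → (-17,60,10)
river: ρ → (10,60,-17)
river: ρ → (-17,42,37)
closes: descent 1, river 14
min |a| on river = 2

2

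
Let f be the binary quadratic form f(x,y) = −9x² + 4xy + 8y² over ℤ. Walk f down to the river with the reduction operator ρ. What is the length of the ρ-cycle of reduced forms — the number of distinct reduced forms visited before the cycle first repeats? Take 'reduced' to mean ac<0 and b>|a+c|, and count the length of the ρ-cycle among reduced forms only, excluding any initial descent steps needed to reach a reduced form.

D = 304, ⌊√D⌋ = 17
river: ρ → (8,12,-5)
river: ρ → (-5,8,12)
river: ρ → (12,16,-1)
river: ρ → (-1,16,12)
river: ρ → (12,8,-5)
river: ρ → (-5,12,8)
river: ρ → (8,4,-9)
river: ρ → (-9,14,3)
river: ρ → (3,16,-4)
river: ρ → (-4,16,3)
river: ρ → (3,14,-9)
river: ρ → (-9,4,8)
ρ-cycle length = 12 (tail of 0 descent steps not counted)

12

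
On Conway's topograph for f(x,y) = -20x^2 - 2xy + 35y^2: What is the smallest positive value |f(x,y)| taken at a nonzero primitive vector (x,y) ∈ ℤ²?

descent: ρ → (35,2,-20)
descent: ρ → (-20,38,17)  [lands on river]
river: ρ → (17,30,-28)
river: ρ → (-28,26,19)
river: ρ → (19,50,-4)
river: ρ → (-4,46,43)
river: ρ → (43,40,-7)
river: ρ → (-7,44,31)
river: ρ → (31,18,-20)
river: ρ → (-20,22,29)
river: ρ → (29,36,-13)
river: ρ → (-13,42,20)
river: ρ → (20,38,-17)
river: ρ → (-17,30,28)
river: ρ → (28,26,-19)
river: ρ → (-19,50,4)
river: ρ → (4,46,-43)
river: ρ → (-43,40,7)
river: ρ → (7,44,-31)
river: ρ → (-31,18,20)
river: ρ → (20,22,-29)
river: ρ → (-29,36,13)
river: ρ → (13,42,-20)
closes: descent 2, river 22
min |a| on river = 4

4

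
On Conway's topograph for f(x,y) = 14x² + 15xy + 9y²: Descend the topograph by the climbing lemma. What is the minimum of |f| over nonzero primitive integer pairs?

translate: b→-13 (≡15 mod 28), so (14,15,9)→(14,-13,8)
flip: (14,-13,8)→(8,13,14)
translate: b→-3 (≡13 mod 16), so (8,13,14)→(8,-3,9)
reduced (well bottom): (8,-3,9) with a≤c, −a<b≤a
well minimum = a = 8

8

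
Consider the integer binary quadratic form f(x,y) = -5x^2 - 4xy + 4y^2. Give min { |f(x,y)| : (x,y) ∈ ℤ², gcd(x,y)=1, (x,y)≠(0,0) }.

descent: ρ → (4,4,-5)  [lands on river]
river: ρ → (-5,6,3)
river: ρ → (3,6,-5)
river: ρ → (-5,4,4)
closes: descent 1, river 4
min |a| on river = 3

3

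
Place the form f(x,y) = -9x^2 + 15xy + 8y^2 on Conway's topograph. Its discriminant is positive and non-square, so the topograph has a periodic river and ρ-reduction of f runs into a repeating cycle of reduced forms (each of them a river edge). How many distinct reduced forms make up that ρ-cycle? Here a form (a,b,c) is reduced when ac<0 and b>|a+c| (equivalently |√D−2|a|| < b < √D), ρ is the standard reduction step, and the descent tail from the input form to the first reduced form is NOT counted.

D = 513, ⌊√D⌋ = 22
river: ρ → (8,17,-7)
river: ρ → (-7,11,14)
river: ρ → (14,17,-4)
river: ρ → (-4,15,18)
river: ρ → (18,21,-1)
river: ρ → (-1,21,18)
river: ρ → (18,15,-4)
river: ρ → (-4,17,14)
river: ρ → (14,11,-7)
river: ρ → (-7,17,8)
river: ρ → (8,15,-9)
river: ρ → (-9,21,2)
river: ρ → (2,19,-19)
river: ρ → (-19,19,2)
river: ρ → (2,21,-9)
river: ρ → (-9,15,8)
ρ-cycle length = 16 (tail of 0 descent steps not counted)

16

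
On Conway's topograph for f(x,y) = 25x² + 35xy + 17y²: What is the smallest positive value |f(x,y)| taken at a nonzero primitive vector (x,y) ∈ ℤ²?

translate: b→-15 (≡35 mod 50), so (25,35,17)→(25,-15,7)
flip: (25,-15,7)→(7,15,25)
translate: b→1 (≡15 mod 14), so (7,15,25)→(7,1,17)
reduced (well bottom): (7,1,17) with a≤c, −a<b≤a
well minimum = a = 7

7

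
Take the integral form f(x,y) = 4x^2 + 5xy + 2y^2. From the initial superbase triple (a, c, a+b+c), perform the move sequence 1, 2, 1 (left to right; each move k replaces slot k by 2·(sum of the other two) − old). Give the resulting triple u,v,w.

start (4,2,11) = (f(1,0),f(0,1),f(1,1))
replace slot 1: 2·(2+11) − 4 = 22 → (22,2,11)
replace slot 2: 2·(22+11) − 2 = 64 → (22,64,11)
replace slot 1: 2·(64+11) − 22 = 128 → (128,64,11)

128,64,11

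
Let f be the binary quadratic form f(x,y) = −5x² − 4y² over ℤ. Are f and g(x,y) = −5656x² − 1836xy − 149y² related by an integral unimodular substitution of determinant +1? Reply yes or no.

D₁ = -80, D₂ = -80
f is negative-definite; reduce −f:
−f: flip: (5,0,4)→(4,0,5)
−f: reduced (well bottom): (4,0,5) with a≤c, −a<b≤a
flip sign back: reduced form of f is (-4,0,-5)
g is negative-definite; reduce −g:
−g: flip: (5656,1836,149)→(149,-1836,5656)
−g: translate: b→-48 (≡-1836 mod 298), so (149,-1836,5656)→(149,-48,4)
−g: flip: (149,-48,4)→(4,48,149)
−g: translate: b→0 (≡48 mod 8), so (4,48,149)→(4,0,5)
−g: reduced (well bottom): (4,0,5) with a≤c, −a<b≤a
flip sign back: reduced form of g is (-4,0,-5)
reduced forms (-4, 0, -5) vs (-4, 0, -5) ⇒ equivalent

yes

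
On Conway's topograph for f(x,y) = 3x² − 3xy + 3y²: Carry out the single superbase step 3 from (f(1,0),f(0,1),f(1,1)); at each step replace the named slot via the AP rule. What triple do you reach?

start (3,3,3) = (f(1,0),f(0,1),f(1,1))
replace slot 3: 2·(3+3) − 3 = 9 → (3,3,9)

3,3,9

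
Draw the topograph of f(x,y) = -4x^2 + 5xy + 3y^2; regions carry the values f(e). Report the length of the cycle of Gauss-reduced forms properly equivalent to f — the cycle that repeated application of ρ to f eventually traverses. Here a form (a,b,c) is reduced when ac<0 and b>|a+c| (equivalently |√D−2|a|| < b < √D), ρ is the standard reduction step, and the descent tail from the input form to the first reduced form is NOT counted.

D = 73, ⌊√D⌋ = 8
river: ρ → (3,7,-2)
river: ρ → (-2,5,6)
river: ρ → (6,7,-1)
river: ρ → (-1,7,6)
river: ρ → (6,5,-2)
river: ρ → (-2,7,3)
river: ρ → (3,5,-4)
river: ρ → (-4,3,4)
river: ρ → (4,5,-3)
river: ρ → (-3,7,2)
river: ρ → (2,5,-6)
river: ρ → (-6,7,1)
river: ρ → (1,7,-6)
river: ρ → (-6,5,2)
river: ρ → (2,7,-3)
river: ρ → (-3,5,4)
river: ρ → (4,3,-4)
river: ρ → (-4,5,3)
ρ-cycle length = 18 (tail of 0 descent steps not counted)

18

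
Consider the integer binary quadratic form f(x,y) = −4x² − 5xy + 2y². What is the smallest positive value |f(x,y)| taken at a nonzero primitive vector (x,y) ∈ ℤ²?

descent: ρ → (2,5,-4)  [lands on river]
river: ρ → (-4,3,3)
river: ρ → (3,3,-4)
river: ρ → (-4,5,2)
river: ρ → (2,7,-1)
river: ρ → (-1,7,2)
closes: descent 1, river 6
min |a| on river = 1

1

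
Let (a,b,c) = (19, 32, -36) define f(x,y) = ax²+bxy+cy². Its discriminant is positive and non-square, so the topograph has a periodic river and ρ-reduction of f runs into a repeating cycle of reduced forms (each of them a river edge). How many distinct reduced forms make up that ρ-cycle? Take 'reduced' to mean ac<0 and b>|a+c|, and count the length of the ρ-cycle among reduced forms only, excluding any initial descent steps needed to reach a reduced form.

D = 3760, ⌊√D⌋ = 61
river: ρ → (-36,40,15)
river: ρ → (15,50,-21)
river: ρ → (-21,34,31)
river: ρ → (31,28,-24)
river: ρ → (-24,20,35)
river: ρ → (35,50,-9)
river: ρ → (-9,58,11)
river: ρ → (11,52,-24)
river: ρ → (-24,44,19)
river: ρ → (19,32,-36)
ρ-cycle length = 10 (tail of 0 descent steps not counted)

10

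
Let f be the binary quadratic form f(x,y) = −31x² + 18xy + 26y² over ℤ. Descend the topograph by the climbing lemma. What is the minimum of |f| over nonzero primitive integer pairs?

river: ρ → (26,34,-23)
river: ρ → (-23,58,2)
river: ρ → (2,58,-23)
river: ρ → (-23,34,26)
river: ρ → (26,18,-31)
river: ρ → (-31,44,13)
river: ρ → (13,34,-46)
river: ρ → (-46,58,1)
river: ρ → (1,58,-46)
river: ρ → (-46,34,13)
river: ρ → (13,44,-31)
river: ρ → (-31,18,26)
closes: descent 0, river 12
min |a| on river = 1

1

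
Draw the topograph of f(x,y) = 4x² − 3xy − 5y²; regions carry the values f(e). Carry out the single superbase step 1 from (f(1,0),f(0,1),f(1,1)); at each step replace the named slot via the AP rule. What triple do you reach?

start (4,-5,-4) = (f(1,0),f(0,1),f(1,1))
replace slot 1: 2·((-5)+(-4)) − 4 = -22 → (-22,-5,-4)

-22,-5,-4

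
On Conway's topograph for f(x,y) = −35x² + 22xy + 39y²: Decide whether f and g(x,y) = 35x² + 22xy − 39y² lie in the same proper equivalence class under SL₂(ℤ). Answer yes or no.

D₁ = 5944, D₂ = 5944
river cycle of f (length 18): (39, 56, -18), (-18, 52, 45), (45, 38, -25), (-25, 62, 21), (21, 64, -22), (-22, 68, 15), (15, 52, -54), (-54, 56, 13), (13, 74, -9), (-9, 70, 29), … (8 more)
river cycle of g (length 18): (-39, 56, 18), (18, 52, -45), (-45, 38, 25), (25, 62, -21), (-21, 64, 22), (22, 68, -15), (-15, 52, 54), (54, 56, -13), (-13, 74, 9), (9, 70, -29), … (8 more)
cycles differ ⇒ inequivalent

no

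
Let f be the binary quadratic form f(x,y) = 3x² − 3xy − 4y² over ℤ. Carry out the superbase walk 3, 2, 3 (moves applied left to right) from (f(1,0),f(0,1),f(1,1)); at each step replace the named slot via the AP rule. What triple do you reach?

start (3,-4,-4) = (f(1,0),f(0,1),f(1,1))
replace slot 3: 2·(3+(-4)) − (-4) = 2 → (3,-4,2)
replace slot 2: 2·(3+2) − (-4) = 14 → (3,14,2)
replace slot 3: 2·(3+14) − 2 = 32 → (3,14,32)

3,14,32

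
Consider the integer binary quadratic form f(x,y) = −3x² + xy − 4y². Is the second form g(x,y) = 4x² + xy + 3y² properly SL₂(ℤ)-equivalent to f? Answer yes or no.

D₁ = -47, D₂ = -47
f is negative-definite; reduce −f:
−f: reduced (well bottom): (3,-1,4) with a≤c, −a<b≤a
flip sign back: reduced form of f is (-3,1,-4)
g: flip: (4,1,3)→(3,-1,4)
g: reduced (well bottom): (3,-1,4) with a≤c, −a<b≤a
reduced forms (-3, 1, -4) vs (3, -1, 4) ⇒ inequivalent

no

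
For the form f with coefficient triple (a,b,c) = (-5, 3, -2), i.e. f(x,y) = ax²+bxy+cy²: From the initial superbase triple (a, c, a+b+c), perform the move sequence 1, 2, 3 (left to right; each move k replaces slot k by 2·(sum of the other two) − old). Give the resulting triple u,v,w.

start (-5,-2,-4) = (f(1,0),f(0,1),f(1,1))
replace slot 1: 2·((-2)+(-4)) − (-5) = -7 → (-7,-2,-4)
replace slot 2: 2·((-7)+(-4)) − (-2) = -20 → (-7,-20,-4)
replace slot 3: 2·((-7)+(-20)) − (-4) = -50 → (-7,-20,-50)

-7,-20,-50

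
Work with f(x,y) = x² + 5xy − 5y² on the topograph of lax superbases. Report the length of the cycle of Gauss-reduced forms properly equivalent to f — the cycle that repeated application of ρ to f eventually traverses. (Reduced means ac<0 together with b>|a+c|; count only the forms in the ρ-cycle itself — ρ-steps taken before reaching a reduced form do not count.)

D = 45, ⌊√D⌋ = 6
river: ρ → (-5,5,1)
river: ρ → (1,5,-5)
ρ-cycle length = 2 (tail of 0 descent steps not counted)

2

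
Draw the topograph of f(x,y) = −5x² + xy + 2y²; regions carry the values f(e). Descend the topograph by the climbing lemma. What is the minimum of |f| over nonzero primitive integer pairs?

descent: ρ → (2,3,-4)  [lands on river]
river: ρ → (-4,5,1)
river: ρ → (1,5,-4)
river: ρ → (-4,3,2)
river: ρ → (2,5,-2)
river: ρ → (-2,3,4)
river: ρ → (4,5,-1)
river: ρ → (-1,5,4)
river: ρ → (4,3,-2)
river: ρ → (-2,5,2)
closes: descent 1, river 10
min |a| on river = 1

1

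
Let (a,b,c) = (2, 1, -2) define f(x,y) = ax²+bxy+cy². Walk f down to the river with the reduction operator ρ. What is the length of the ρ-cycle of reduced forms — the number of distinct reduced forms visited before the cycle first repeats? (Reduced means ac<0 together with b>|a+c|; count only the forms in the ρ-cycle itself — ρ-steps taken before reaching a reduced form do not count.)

D = 17, ⌊√D⌋ = 4
river: ρ → (-2,3,1)
river: ρ → (1,3,-2)
river: ρ → (-2,1,2)
river: ρ → (2,3,-1)
river: ρ → (-1,3,2)
river: ρ → (2,1,-2)
ρ-cycle length = 6 (tail of 0 descent steps not counted)

6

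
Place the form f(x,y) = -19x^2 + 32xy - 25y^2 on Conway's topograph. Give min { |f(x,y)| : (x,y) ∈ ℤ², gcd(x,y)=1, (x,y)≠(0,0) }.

translate: b→6 (≡-32 mod 38), so (19,-32,25)→(19,6,12)
flip: (19,6,12)→(12,-6,19)
reduced (well bottom): (12,-6,19) with a≤c, −a<b≤a
well minimum |f| = |-12| = 12 (negative-definite)

12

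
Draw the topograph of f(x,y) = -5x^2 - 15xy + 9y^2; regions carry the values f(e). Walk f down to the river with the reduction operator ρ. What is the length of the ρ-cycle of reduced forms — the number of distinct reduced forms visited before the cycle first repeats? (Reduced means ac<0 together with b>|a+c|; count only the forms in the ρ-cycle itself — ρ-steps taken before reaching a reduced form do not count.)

D = 405, ⌊√D⌋ = 20
descent: ρ → (9,15,-5)  [lands on river]
river: ρ → (-5,15,9)
river: ρ → (9,3,-11)
river: ρ → (-11,19,1)
river: ρ → (1,19,-11)
river: ρ → (-11,3,9)
ρ-cycle length = 6 (tail of 1 descent step not counted)

6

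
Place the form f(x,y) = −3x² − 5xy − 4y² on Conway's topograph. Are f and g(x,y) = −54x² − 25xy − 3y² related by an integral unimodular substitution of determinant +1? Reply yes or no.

D₁ = -23, D₂ = -23
f is negative-definite; reduce −f:
−f: translate: b→-1 (≡5 mod 6), so (3,5,4)→(3,-1,2)
−f: flip: (3,-1,2)→(2,1,3)
−f: reduced (well bottom): (2,1,3) with a≤c, −a<b≤a
flip sign back: reduced form of f is (-2,-1,-3)
g is negative-definite; reduce −g:
−g: flip: (54,25,3)→(3,-25,54)
−g: translate: b→-1 (≡-25 mod 6), so (3,-25,54)→(3,-1,2)
−g: flip: (3,-1,2)→(2,1,3)
−g: reduced (well bottom): (2,1,3) with a≤c, −a<b≤a
flip sign back: reduced form of g is (-2,-1,-3)
reduced forms (-2, -1, -3) vs (-2, -1, -3) ⇒ equivalent

yes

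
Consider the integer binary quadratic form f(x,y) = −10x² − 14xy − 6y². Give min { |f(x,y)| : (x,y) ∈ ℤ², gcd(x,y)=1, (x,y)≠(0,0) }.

translate: b→-6 (≡14 mod 20), so (10,14,6)→(10,-6,2)
flip: (10,-6,2)→(2,6,10)
translate: b→2 (≡6 mod 4), so (2,6,10)→(2,2,6)
reduced (well bottom): (2,2,6) with a≤c, −a<b≤a
well minimum |f| = |-2| = 2 (negative-definite)

2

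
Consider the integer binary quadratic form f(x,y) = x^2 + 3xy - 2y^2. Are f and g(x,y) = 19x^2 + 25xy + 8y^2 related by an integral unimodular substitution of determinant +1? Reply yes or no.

D₁ = 17, D₂ = 17
river cycle of f (length 6): (-2, 1, 2), (2, 3, -1), (-1, 3, 2), (2, 1, -2), (-2, 3, 1), (1, 3, -2)
river cycle of g (length 6): (1, 3, -2), (-2, 1, 2), (2, 3, -1), (-1, 3, 2), (2, 1, -2), (-2, 3, 1)
cycles coincide ⇒ equivalent

yes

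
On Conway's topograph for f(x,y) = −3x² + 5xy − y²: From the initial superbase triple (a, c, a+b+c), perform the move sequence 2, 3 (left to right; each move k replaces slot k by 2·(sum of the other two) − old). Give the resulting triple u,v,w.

start (-3,-1,1) = (f(1,0),f(0,1),f(1,1))
replace slot 2: 2·((-3)+1) − (-1) = -3 → (-3,-3,1)
replace slot 3: 2·((-3)+(-3)) − 1 = -13 → (-3,-3,-13)

-3,-3,-13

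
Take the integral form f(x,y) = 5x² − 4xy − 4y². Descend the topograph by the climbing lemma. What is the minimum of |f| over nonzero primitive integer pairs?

descent: ρ → (-4,4,5)  [lands on river]
river: ρ → (5,6,-3)
river: ρ → (-3,6,5)
river: ρ → (5,4,-4)
closes: descent 1, river 4
min |a| on river = 3

3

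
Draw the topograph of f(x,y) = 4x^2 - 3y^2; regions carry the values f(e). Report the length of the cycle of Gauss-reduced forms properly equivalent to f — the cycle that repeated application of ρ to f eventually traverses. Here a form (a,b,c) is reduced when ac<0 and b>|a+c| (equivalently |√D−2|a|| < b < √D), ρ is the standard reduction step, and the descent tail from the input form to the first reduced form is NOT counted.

D = 48, ⌊√D⌋ = 6
descent: ρ → (-3,6,1)  [lands on river]
river: ρ → (1,6,-3)
ρ-cycle length = 2 (tail of 1 descent step not counted)

2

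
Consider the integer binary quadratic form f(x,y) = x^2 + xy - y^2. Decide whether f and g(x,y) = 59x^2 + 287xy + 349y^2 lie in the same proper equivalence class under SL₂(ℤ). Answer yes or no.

D₁ = 5, D₂ = 5
river cycle of f (length 2): (-1, 1, 1), (1, 1, -1)
river cycle of g (length 2): (1, 1, -1), (-1, 1, 1)
cycles coincide ⇒ equivalent

yes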